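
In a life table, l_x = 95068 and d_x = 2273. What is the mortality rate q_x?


q_x = d_x / l_x
= 2273 / 95068
= 0.0239


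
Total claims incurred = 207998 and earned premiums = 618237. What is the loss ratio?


Loss ratio = claims / premiums
= 207998 / 618237
= 0.3364


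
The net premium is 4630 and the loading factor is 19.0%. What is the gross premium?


Gross = net * (1 + loading)
= 4630 * (1 + 0.19)
= 4630 * 1.19
= 5509.7


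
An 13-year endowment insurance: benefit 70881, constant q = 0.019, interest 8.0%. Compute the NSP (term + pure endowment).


Term component = 9705.472
Pure endowment = 13_p_x * v^13 * benefit = 0.779286 * 0.367698 * 70881 = 20310.3829
NSP = 30015.8549


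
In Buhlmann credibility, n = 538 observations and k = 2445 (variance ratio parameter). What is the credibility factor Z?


Z = n / (n + k)
= 538 / (538 + 2445)
= 538 / 2983
= 0.1804


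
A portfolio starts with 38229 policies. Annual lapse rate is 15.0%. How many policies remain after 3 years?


remaining = initial * (1 - lapse)^years
= 38229 * (1 - 0.15)^3
= 38229 * 0.614125
= 23477.3846


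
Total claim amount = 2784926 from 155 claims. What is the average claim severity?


severity = total / number
= 2784926 / 155
= 17967.2645


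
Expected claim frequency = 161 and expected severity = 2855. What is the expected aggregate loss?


E[S] = E[N] * E[X]
= 161 * 2855
= 459655


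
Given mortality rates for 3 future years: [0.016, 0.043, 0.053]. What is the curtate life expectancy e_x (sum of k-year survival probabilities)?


e_x = sum_{k=1}^{n} k_p_x
k_p_x values:
  1_p_x = 0.984
  2_p_x = 0.941688
  3_p_x = 0.891779
e_x = 2.8175


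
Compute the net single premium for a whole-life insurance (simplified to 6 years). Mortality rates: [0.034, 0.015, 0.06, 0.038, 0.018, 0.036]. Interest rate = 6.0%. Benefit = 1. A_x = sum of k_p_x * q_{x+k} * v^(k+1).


v = 0.943396
Year 0: k_p_x=1.0, q=0.034, term=0.032075
Year 1: k_p_x=0.966, q=0.015, term=0.012896
Year 2: k_p_x=0.95151, q=0.06, term=0.047934
Year 3: k_p_x=0.894419, q=0.038, term=0.026922
Year 4: k_p_x=0.860431, q=0.018, term=0.011573
Year 5: k_p_x=0.844944, q=0.036, term=0.021443
A_x = 0.1528


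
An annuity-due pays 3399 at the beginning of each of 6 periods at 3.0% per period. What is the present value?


PV_due = PMT * (1-(1+i)^(-n))/i * (1+i)
PV_immediate = 18413.0337
PV_due = 18413.0337 * 1.03
= 18965.4247


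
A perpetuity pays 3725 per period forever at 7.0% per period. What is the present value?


PV = PMT / i
= 3725 / 0.07
= 53214.2857


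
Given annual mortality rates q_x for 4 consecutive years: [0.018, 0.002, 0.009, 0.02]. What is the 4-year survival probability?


p_k = 1 - q_k for each year
Survival = product of (1 - q_k)
= 0.982 * 0.998 * 0.991 * 0.98
= 0.9518


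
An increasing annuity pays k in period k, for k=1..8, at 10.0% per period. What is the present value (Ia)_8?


(Ia)_n = sum_{k=1}^{n} k * v^k, v = 1/(1+i)
v = 0.909091
Sum computed term by term:
(Ia)_8 = 21.3636


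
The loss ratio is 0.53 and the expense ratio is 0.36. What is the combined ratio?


Combined ratio = loss ratio + expense ratio
= 0.53 + 0.36
= 0.89


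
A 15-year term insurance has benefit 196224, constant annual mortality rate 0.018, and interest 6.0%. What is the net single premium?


NSP = benefit * sum_{k=0}^{n-1} k_p_x * q * v^(k+1)
With constant q=0.018, v=0.943396
Sum = 0.157443
NSP = 196224 * 0.157443
= 30893.9999


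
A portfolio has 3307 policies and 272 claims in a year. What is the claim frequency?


frequency = claims / policies
= 272 / 3307
= 0.0822


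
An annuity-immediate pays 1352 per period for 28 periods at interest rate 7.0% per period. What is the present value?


PV = PMT * (1 - (1+i)^(-n)) / i
= 1352 * (1 - (1+0.07)^(-28)) / 0.07
= 1352 * (1 - 0.150402) / 0.07
= 1352 * 12.137111
= 16409.3744


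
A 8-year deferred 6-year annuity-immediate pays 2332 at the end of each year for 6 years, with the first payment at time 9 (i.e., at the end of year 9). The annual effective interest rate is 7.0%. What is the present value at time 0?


PV at time 8 of the 6-year annuity-immediate:
a_n = 2332 * (1-(1+0.07)^(-6))/0.07 = 11115.5705
Discount back 8 years to time 0:
PV = 11115.5705 * (1+0.07)^(-8)
= 11115.5705 * 0.582009
= 6469.3632


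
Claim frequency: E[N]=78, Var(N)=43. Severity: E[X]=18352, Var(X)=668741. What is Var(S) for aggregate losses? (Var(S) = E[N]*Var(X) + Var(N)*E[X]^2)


Var(S) = E[N]*Var(X) + Var(N)*E[X]^2
= 78*668741 + 43*18352^2
= 52161798 + 14482223872
= 1.4534e+10


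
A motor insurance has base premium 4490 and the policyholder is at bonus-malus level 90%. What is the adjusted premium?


adjusted = base * BM_level / 100
= 4490 * 90 / 100
= 4490 * 0.9
= 4041.0


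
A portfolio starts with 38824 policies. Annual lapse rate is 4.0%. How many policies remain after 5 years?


remaining = initial * (1 - lapse)^years
= 38824 * (1 - 0.04)^5
= 38824 * 0.815373
= 31656.0296


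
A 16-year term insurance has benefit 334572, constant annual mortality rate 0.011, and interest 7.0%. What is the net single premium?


NSP = benefit * sum_{k=0}^{n-1} k_p_x * q * v^(k+1)
With constant q=0.011, v=0.934579
Sum = 0.097263
NSP = 334572 * 0.097263
= 32541.4123


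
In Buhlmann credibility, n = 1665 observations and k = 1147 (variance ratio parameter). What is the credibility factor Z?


Z = n / (n + k)
= 1665 / (1665 + 1147)
= 1665 / 2812
= 0.5921


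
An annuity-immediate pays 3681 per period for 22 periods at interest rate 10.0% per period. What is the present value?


PV = PMT * (1 - (1+i)^(-n)) / i
= 3681 * (1 - (1+0.1)^(-22)) / 0.1
= 3681 * (1 - 0.122846) / 0.1
= 3681 * 8.77154
= 32288.0397


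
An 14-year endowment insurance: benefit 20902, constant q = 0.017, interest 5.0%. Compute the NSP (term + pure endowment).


Term component = 3196.5096
Pure endowment = 14_p_x * v^14 * benefit = 0.786592 * 0.505068 * 20902 = 8303.9917
NSP = 11500.5013


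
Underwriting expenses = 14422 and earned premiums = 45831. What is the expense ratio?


Expense ratio = expenses / premiums
= 14422 / 45831
= 0.3147


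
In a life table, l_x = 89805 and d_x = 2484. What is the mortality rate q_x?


q_x = d_x / l_x
= 2484 / 89805
= 0.0277


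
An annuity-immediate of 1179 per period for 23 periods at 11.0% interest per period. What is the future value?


FV = PMT * ((1+i)^n - 1) / i
= 1179 * ((1.11)^23 - 1) / 0.11
= 1179 * (11.026267 - 1) / 0.11
= 107463.3547


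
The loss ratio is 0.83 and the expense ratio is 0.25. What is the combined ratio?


Combined ratio = loss ratio + expense ratio
= 0.83 + 0.25
= 1.08


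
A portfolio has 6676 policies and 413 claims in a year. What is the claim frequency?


frequency = claims / policies
= 413 / 6676
= 0.0619


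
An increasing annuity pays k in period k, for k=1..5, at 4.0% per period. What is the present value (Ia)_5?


(Ia)_n = sum_{k=1}^{n} k * v^k, v = 1/(1+i)
v = 0.961538
Sum computed term by term:
(Ia)_5 = 13.0065


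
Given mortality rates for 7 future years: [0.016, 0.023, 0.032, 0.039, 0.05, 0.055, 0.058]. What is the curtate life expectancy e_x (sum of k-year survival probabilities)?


e_x = sum_{k=1}^{n} k_p_x
k_p_x values:
  1_p_x = 0.984
  2_p_x = 0.961368
  3_p_x = 0.930604
  4_p_x = 0.894311
  5_p_x = 0.849595
  6_p_x = 0.802867
  7_p_x = 0.756301
e_x = 6.179


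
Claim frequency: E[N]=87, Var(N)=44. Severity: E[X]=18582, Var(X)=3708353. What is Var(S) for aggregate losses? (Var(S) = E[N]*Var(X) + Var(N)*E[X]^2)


Var(S) = E[N]*Var(X) + Var(N)*E[X]^2
= 87*3708353 + 44*18582^2
= 322626711 + 15192791856
= 1.5515e+10


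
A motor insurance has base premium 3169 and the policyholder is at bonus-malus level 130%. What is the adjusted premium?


adjusted = base * BM_level / 100
= 3169 * 130 / 100
= 3169 * 1.3
= 4119.7


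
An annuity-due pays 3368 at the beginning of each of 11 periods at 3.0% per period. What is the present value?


PV_due = PMT * (1-(1+i)^(-n))/i * (1+i)
PV_immediate = 31162.838
PV_due = 31162.838 * 1.03
= 32097.7232


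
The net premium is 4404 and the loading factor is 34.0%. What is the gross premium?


Gross = net * (1 + loading)
= 4404 * (1 + 0.34)
= 4404 * 1.34
= 5901.36


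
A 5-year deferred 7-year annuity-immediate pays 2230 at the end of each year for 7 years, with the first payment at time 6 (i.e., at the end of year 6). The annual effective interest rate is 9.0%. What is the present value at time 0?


PV at time 5 of the 7-year annuity-immediate:
a_n = 2230 * (1-(1+0.09)^(-7))/0.09 = 11223.4848
Discount back 5 years to time 0:
PV = 11223.4848 * (1+0.09)^(-5)
= 11223.4848 * 0.649931
= 7294.495


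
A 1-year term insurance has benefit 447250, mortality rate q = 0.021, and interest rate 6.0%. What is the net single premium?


NSP = benefit * q * v
v = 1/(1+i) = 0.943396
NSP = 447250 * 0.021 * 0.943396
= 8860.6132


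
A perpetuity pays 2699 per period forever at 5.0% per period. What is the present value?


PV = PMT / i
= 2699 / 0.05
= 53980.0


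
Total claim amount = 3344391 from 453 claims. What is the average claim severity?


severity = total / number
= 3344391 / 453
= 7382.7616


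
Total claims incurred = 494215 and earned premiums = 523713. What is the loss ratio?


Loss ratio = claims / premiums
= 494215 / 523713
= 0.9437


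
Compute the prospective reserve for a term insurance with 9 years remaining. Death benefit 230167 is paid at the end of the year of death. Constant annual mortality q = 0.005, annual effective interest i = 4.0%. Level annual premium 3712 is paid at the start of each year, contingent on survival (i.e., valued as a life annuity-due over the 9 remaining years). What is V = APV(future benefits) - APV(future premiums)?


v = 1/(1+i) = 0.961538
APV(future benefits) per unit = sum_{k=0}^{8} k_p_x * q * v^(k+1) = 0.036489
APV(future benefits) = 230167 * 0.036489 = 8398.6573
Life annuity-due factor ä_{x:9} = sum_{k=0}^{8} k_p_x * v^k = 7.589797
APV(future premiums) = 3712 * 7.589797 = 28173.3251
V = 8398.6573 - 28173.3251
= -19774.6678


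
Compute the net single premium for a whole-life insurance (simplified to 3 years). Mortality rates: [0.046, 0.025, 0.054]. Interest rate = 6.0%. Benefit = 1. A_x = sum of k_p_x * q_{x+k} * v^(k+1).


v = 0.943396
Year 0: k_p_x=1.0, q=0.046, term=0.043396
Year 1: k_p_x=0.954, q=0.025, term=0.021226
Year 2: k_p_x=0.93015, q=0.054, term=0.042172
A_x = 0.1068


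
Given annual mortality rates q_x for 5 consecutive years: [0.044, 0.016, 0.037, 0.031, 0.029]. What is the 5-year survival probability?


p_k = 1 - q_k for each year
Survival = product of (1 - q_k)
= 0.956 * 0.984 * 0.963 * 0.969 * 0.971
= 0.8524


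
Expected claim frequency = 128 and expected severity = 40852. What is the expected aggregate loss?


E[S] = E[N] * E[X]
= 128 * 40852
= 5.2291e+06


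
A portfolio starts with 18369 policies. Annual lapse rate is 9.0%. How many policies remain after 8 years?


remaining = initial * (1 - lapse)^years
= 18369 * (1 - 0.09)^8
= 18369 * 0.470253
= 8638.0687


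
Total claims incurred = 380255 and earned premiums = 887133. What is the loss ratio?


Loss ratio = claims / premiums
= 380255 / 887133
= 0.4286


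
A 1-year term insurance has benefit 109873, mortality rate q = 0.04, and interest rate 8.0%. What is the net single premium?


NSP = benefit * q * v
v = 1/(1+i) = 0.925926
NSP = 109873 * 0.04 * 0.925926
= 4069.3704


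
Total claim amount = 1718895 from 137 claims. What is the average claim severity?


severity = total / number
= 1718895 / 137
= 12546.6788


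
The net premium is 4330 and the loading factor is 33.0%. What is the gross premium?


Gross = net * (1 + loading)
= 4330 * (1 + 0.33)
= 4330 * 1.33
= 5758.9


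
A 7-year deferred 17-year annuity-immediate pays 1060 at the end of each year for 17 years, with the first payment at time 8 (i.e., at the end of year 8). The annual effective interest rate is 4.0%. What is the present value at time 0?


PV at time 7 of the 17-year annuity-immediate:
a_n = 1060 * (1-(1+0.04)^(-17))/0.04 = 12895.609
Discount back 7 years to time 0:
PV = 12895.609 * (1+0.04)^(-7)
= 12895.609 * 0.759918
= 9799.603


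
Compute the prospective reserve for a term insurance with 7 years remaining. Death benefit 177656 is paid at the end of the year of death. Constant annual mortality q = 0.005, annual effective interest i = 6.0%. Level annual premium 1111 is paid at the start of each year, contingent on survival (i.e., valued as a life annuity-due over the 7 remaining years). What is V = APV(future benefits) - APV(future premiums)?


v = 1/(1+i) = 0.943396
APV(future benefits) per unit = sum_{k=0}^{6} k_p_x * q * v^(k+1) = 0.027529
APV(future benefits) = 177656 * 0.027529 = 4890.6459
Life annuity-due factor ä_{x:7} = sum_{k=0}^{6} k_p_x * v^k = 5.836093
APV(future premiums) = 1111 * 5.836093 = 6483.8993
V = 4890.6459 - 6483.8993
= -1593.2534


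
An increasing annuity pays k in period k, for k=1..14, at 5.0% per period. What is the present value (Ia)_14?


(Ia)_n = sum_{k=1}^{n} k * v^k, v = 1/(1+i)
v = 0.952381
Sum computed term by term:
(Ia)_14 = 66.4524


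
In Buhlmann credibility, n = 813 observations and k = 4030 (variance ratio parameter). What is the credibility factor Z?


Z = n / (n + k)
= 813 / (813 + 4030)
= 813 / 4843
= 0.1679


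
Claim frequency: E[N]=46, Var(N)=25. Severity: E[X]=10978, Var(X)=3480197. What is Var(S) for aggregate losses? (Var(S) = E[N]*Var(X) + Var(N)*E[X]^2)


Var(S) = E[N]*Var(X) + Var(N)*E[X]^2
= 46*3480197 + 25*10978^2
= 160089062 + 3012912100
= 3.1730e+09


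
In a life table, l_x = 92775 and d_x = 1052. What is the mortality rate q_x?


q_x = d_x / l_x
= 1052 / 92775
= 0.0113


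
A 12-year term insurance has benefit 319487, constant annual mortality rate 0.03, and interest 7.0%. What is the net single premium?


NSP = benefit * sum_{k=0}^{n-1} k_p_x * q * v^(k+1)
With constant q=0.03, v=0.934579
Sum = 0.207578
NSP = 319487 * 0.207578
= 66318.3792


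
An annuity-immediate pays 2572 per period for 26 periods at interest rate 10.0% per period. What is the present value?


PV = PMT * (1 - (1+i)^(-n)) / i
= 2572 * (1 - (1+0.1)^(-26)) / 0.1
= 2572 * (1 - 0.083905) / 0.1
= 2572 * 9.160945
= 23561.9518


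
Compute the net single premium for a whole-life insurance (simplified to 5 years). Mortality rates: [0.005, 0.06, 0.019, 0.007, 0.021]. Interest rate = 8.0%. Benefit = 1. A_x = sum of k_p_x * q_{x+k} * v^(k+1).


v = 0.925926
Year 0: k_p_x=1.0, q=0.005, term=0.00463
Year 1: k_p_x=0.995, q=0.06, term=0.051183
Year 2: k_p_x=0.9353, q=0.019, term=0.014107
Year 3: k_p_x=0.917529, q=0.007, term=0.004721
Year 4: k_p_x=0.911107, q=0.021, term=0.013022
A_x = 0.0877


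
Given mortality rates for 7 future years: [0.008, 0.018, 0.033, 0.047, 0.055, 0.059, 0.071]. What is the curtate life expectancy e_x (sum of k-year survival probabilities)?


e_x = sum_{k=1}^{n} k_p_x
k_p_x values:
  1_p_x = 0.992
  2_p_x = 0.974144
  3_p_x = 0.941997
  4_p_x = 0.897723
  5_p_x = 0.848349
  6_p_x = 0.798296
  7_p_x = 0.741617
e_x = 6.1941


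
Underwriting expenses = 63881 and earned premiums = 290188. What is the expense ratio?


Expense ratio = expenses / premiums
= 63881 / 290188
= 0.2201


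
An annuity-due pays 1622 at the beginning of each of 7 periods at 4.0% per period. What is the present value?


PV_due = PMT * (1-(1+i)^(-n))/i * (1+i)
PV_immediate = 9735.3327
PV_due = 9735.3327 * 1.04
= 10124.746


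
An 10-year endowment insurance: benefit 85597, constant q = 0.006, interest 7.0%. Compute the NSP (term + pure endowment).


Term component = 3523.0453
Pure endowment = 10_p_x * v^10 * benefit = 0.941594 * 0.508349 * 85597 = 40971.7591
NSP = 44494.8045


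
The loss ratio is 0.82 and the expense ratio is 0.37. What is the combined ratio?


Combined ratio = loss ratio + expense ratio
= 0.82 + 0.37
= 1.19


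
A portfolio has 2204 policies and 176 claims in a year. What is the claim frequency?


frequency = claims / policies
= 176 / 2204
= 0.0799


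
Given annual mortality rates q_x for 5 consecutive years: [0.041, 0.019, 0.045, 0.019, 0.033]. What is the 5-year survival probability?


p_k = 1 - q_k for each year
Survival = product of (1 - q_k)
= 0.959 * 0.981 * 0.955 * 0.981 * 0.967
= 0.8523


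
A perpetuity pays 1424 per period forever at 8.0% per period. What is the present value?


PV = PMT / i
= 1424 / 0.08
= 17800.0


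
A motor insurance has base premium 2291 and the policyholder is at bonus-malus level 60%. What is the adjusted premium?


adjusted = base * BM_level / 100
= 2291 * 60 / 100
= 2291 * 0.6
= 1374.6


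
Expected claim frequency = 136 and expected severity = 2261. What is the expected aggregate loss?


E[S] = E[N] * E[X]
= 136 * 2261
= 307496


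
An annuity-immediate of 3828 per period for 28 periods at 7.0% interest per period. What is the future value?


FV = PMT * ((1+i)^n - 1) / i
= 3828 * ((1.07)^28 - 1) / 0.07
= 3828 * (6.648838 - 1) / 0.07
= 308910.7608


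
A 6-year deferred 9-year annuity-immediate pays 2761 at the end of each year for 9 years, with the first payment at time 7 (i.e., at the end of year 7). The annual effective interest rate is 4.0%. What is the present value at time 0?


PV at time 6 of the 9-year annuity-immediate:
a_n = 2761 * (1-(1+0.04)^(-9))/0.04 = 20528.9506
Discount back 6 years to time 0:
PV = 20528.9506 * (1+0.04)^(-6)
= 20528.9506 * 0.790315
= 16224.3278


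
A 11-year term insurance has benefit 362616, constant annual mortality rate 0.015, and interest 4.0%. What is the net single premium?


NSP = benefit * sum_{k=0}^{n-1} k_p_x * q * v^(k+1)
With constant q=0.015, v=0.961538
Sum = 0.122703
NSP = 362616 * 0.122703
= 44494.216


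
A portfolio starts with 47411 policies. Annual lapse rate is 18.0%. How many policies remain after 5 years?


remaining = initial * (1 - lapse)^years
= 47411 * (1 - 0.18)^5
= 47411 * 0.37074
= 17577.1467


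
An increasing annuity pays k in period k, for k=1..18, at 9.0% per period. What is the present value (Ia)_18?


(Ia)_n = sum_{k=1}^{n} k * v^k, v = 1/(1+i)
v = 0.917431
Sum computed term by term:
(Ia)_18 = 63.6416


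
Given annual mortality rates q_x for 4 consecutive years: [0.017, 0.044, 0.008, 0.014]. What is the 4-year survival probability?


p_k = 1 - q_k for each year
Survival = product of (1 - q_k)
= 0.983 * 0.956 * 0.992 * 0.986
= 0.9192


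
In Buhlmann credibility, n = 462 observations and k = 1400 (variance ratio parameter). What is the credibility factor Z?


Z = n / (n + k)
= 462 / (462 + 1400)
= 462 / 1862
= 0.2481


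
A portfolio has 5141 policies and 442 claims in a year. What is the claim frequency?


frequency = claims / policies
= 442 / 5141
= 0.086


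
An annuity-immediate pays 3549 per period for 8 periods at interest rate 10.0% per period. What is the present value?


PV = PMT * (1 - (1+i)^(-n)) / i
= 3549 * (1 - (1+0.1)^(-8)) / 0.1
= 3549 * (1 - 0.466507) / 0.1
= 3549 * 5.334926
= 18933.6531


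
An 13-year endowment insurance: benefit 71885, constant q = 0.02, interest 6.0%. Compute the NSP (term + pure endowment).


Term component = 11491.7571
Pure endowment = 13_p_x * v^13 * benefit = 0.769022 * 0.468839 * 71885 = 25917.9718
NSP = 37409.7288


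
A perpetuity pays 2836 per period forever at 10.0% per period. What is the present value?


PV = PMT / i
= 2836 / 0.1
= 28360.0


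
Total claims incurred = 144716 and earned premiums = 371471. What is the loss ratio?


Loss ratio = claims / premiums
= 144716 / 371471
= 0.3896


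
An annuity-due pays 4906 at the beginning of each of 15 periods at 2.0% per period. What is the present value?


PV_due = PMT * (1-(1+i)^(-n))/i * (1+i)
PV_immediate = 63038.4867
PV_due = 63038.4867 * 1.02
= 64299.2565


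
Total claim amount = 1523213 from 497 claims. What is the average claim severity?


severity = total / number
= 1523213 / 497
= 3064.8149


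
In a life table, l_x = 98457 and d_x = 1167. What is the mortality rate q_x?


q_x = d_x / l_x
= 1167 / 98457
= 0.0119


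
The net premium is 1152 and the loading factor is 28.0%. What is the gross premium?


Gross = net * (1 + loading)
= 1152 * (1 + 0.28)
= 1152 * 1.28
= 1474.56


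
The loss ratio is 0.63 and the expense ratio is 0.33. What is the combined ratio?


Combined ratio = loss ratio + expense ratio
= 0.63 + 0.33
= 0.96


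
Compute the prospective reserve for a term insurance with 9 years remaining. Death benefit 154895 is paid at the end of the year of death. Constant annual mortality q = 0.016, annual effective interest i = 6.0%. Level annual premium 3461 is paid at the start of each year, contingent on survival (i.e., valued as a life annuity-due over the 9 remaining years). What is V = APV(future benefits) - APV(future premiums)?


v = 1/(1+i) = 0.943396
APV(future benefits) per unit = sum_{k=0}^{8} k_p_x * q * v^(k+1) = 0.102753
APV(future benefits) = 154895 * 0.102753 = 15915.9934
Life annuity-due factor ä_{x:9} = sum_{k=0}^{8} k_p_x * v^k = 6.807415
APV(future premiums) = 3461 * 6.807415 = 23560.4637
V = 15915.9934 - 23560.4637
= -7644.4703


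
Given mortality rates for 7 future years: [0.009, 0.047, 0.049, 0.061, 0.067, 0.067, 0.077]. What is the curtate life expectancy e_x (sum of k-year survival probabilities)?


e_x = sum_{k=1}^{n} k_p_x
k_p_x values:
  1_p_x = 0.991
  2_p_x = 0.944423
  3_p_x = 0.898146
  4_p_x = 0.843359
  5_p_x = 0.786854
  6_p_x = 0.734135
  7_p_x = 0.677607
e_x = 5.8755


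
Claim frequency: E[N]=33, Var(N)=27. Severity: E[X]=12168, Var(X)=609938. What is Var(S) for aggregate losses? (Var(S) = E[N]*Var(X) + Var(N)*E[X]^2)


Var(S) = E[N]*Var(X) + Var(N)*E[X]^2
= 33*609938 + 27*12168^2
= 20127954 + 3997626048
= 4.0178e+09


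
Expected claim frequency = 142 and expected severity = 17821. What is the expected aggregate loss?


E[S] = E[N] * E[X]
= 142 * 17821
= 2.5306e+06


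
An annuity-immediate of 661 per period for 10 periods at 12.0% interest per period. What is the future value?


FV = PMT * ((1+i)^n - 1) / i
= 661 * ((1.12)^10 - 1) / 0.12
= 661 * (3.105848 - 1) / 0.12
= 11599.7139


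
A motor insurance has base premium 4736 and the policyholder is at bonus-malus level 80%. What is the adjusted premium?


adjusted = base * BM_level / 100
= 4736 * 80 / 100
= 4736 * 0.8
= 3788.8


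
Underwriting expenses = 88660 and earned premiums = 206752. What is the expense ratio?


Expense ratio = expenses / premiums
= 88660 / 206752
= 0.4288


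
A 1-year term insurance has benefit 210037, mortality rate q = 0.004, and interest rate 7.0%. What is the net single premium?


NSP = benefit * q * v
v = 1/(1+i) = 0.934579
NSP = 210037 * 0.004 * 0.934579
= 785.185


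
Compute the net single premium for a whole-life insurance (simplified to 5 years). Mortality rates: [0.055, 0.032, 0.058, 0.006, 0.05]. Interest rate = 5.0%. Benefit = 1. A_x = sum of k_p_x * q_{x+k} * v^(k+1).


v = 0.952381
Year 0: k_p_x=1.0, q=0.055, term=0.052381
Year 1: k_p_x=0.945, q=0.032, term=0.027429
Year 2: k_p_x=0.91476, q=0.058, term=0.045832
Year 3: k_p_x=0.861704, q=0.006, term=0.004254
Year 4: k_p_x=0.856534, q=0.05, term=0.033556
A_x = 0.1635


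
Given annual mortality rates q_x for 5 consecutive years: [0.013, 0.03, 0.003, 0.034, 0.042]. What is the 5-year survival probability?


p_k = 1 - q_k for each year
Survival = product of (1 - q_k)
= 0.987 * 0.97 * 0.997 * 0.966 * 0.958
= 0.8833


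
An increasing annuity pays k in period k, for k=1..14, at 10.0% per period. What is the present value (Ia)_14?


(Ia)_n = sum_{k=1}^{n} k * v^k, v = 1/(1+i)
v = 0.909091
Sum computed term by term:
(Ia)_14 = 44.1672


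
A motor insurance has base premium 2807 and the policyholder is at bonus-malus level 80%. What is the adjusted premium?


adjusted = base * BM_level / 100
= 2807 * 80 / 100
= 2807 * 0.8
= 2245.6


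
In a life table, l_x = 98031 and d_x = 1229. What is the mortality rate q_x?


q_x = d_x / l_x
= 1229 / 98031
= 0.0125


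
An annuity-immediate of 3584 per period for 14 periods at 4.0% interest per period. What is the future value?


FV = PMT * ((1+i)^n - 1) / i
= 3584 * ((1.04)^14 - 1) / 0.04
= 3584 * (1.731676 - 1) / 0.04
= 65558.2097


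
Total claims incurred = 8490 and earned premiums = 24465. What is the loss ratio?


Loss ratio = claims / premiums
= 8490 / 24465
= 0.347


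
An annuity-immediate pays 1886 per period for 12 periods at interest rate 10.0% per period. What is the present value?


PV = PMT * (1 - (1+i)^(-n)) / i
= 1886 * (1 - (1+0.1)^(-12)) / 0.1
= 1886 * (1 - 0.318631) / 0.1
= 1886 * 6.813692
= 12850.6228


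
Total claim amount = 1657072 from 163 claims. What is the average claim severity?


severity = total / number
= 1657072 / 163
= 10166.0859


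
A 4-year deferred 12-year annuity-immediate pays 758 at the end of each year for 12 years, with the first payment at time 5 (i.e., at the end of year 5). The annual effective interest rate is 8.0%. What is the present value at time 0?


PV at time 4 of the 12-year annuity-immediate:
a_n = 758 * (1-(1+0.08)^(-12))/0.08 = 5712.3471
Discount back 4 years to time 0:
PV = 5712.3471 * (1+0.08)^(-4)
= 5712.3471 * 0.73503
= 4198.7457


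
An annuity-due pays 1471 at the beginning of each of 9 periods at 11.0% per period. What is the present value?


PV_due = PMT * (1-(1+i)^(-n))/i * (1+i)
PV_immediate = 8144.9969
PV_due = 8144.9969 * 1.11
= 9040.9466


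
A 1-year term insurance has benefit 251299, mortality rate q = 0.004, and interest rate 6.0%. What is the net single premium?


NSP = benefit * q * v
v = 1/(1+i) = 0.943396
NSP = 251299 * 0.004 * 0.943396
= 948.2981


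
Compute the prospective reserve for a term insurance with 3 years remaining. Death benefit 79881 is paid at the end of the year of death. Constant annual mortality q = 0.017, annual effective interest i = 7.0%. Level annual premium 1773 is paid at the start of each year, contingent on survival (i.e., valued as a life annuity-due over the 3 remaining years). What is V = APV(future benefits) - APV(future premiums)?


v = 1/(1+i) = 0.934579
APV(future benefits) per unit = sum_{k=0}^{2} k_p_x * q * v^(k+1) = 0.043893
APV(future benefits) = 79881 * 0.043893 = 3506.2279
Life annuity-due factor ä_{x:3} = sum_{k=0}^{2} k_p_x * v^k = 2.762686
APV(future premiums) = 1773 * 2.762686 = 4898.242
V = 3506.2279 - 4898.242
= -1392.0141


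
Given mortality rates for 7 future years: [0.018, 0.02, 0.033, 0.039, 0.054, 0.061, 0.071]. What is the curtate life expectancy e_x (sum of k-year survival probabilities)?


e_x = sum_{k=1}^{n} k_p_x
k_p_x values:
  1_p_x = 0.982
  2_p_x = 0.96236
  3_p_x = 0.930602
  4_p_x = 0.894309
  5_p_x = 0.846016
  6_p_x = 0.794409
  7_p_x = 0.738006
e_x = 6.1477


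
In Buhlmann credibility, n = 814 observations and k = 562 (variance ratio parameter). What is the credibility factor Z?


Z = n / (n + k)
= 814 / (814 + 562)
= 814 / 1376
= 0.5916


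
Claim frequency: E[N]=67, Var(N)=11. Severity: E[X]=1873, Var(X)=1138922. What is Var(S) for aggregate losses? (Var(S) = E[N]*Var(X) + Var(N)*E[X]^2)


Var(S) = E[N]*Var(X) + Var(N)*E[X]^2
= 67*1138922 + 11*1873^2
= 76307774 + 38589419
= 1.1490e+08


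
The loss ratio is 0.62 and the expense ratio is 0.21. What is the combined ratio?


Combined ratio = loss ratio + expense ratio
= 0.62 + 0.21
= 0.83


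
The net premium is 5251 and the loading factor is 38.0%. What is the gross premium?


Gross = net * (1 + loading)
= 5251 * (1 + 0.38)
= 5251 * 1.38
= 7246.38


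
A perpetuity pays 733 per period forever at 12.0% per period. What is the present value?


PV = PMT / i
= 733 / 0.12
= 6108.3333


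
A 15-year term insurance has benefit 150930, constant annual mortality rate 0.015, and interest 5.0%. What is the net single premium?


NSP = benefit * sum_{k=0}^{n-1} k_p_x * q * v^(k+1)
With constant q=0.015, v=0.952381
Sum = 0.142282
NSP = 150930 * 0.142282
= 21474.5832


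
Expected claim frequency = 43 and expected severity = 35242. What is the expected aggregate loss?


E[S] = E[N] * E[X]
= 43 * 35242
= 1.5154e+06


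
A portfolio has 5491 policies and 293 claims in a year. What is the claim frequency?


frequency = claims / policies
= 293 / 5491
= 0.0534


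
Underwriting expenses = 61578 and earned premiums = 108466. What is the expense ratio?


Expense ratio = expenses / premiums
= 61578 / 108466
= 0.5677


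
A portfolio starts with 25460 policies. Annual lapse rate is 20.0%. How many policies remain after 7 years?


remaining = initial * (1 - lapse)^years
= 25460 * (1 - 0.2)^7
= 25460 * 0.209715
= 5339.349


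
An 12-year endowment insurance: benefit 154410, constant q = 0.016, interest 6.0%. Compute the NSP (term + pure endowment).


Term component = 19195.0833
Pure endowment = 12_p_x * v^12 * benefit = 0.824027 * 0.496969 * 154410 = 63233.3544
NSP = 82428.4377


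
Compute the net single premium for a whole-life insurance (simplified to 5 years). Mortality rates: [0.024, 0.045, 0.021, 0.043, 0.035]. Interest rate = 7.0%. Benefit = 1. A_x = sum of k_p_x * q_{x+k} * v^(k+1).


v = 0.934579
Year 0: k_p_x=1.0, q=0.024, term=0.02243
Year 1: k_p_x=0.976, q=0.045, term=0.038361
Year 2: k_p_x=0.93208, q=0.021, term=0.015978
Year 3: k_p_x=0.912506, q=0.043, term=0.029934
Year 4: k_p_x=0.873269, q=0.035, term=0.021792
A_x = 0.1285


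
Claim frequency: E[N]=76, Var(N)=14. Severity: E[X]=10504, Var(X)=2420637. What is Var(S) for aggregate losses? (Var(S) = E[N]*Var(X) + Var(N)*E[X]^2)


Var(S) = E[N]*Var(X) + Var(N)*E[X]^2
= 76*2420637 + 14*10504^2
= 183968412 + 1544676224
= 1.7286e+09


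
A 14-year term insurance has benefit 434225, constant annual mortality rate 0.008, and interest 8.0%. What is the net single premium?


NSP = benefit * sum_{k=0}^{n-1} k_p_x * q * v^(k+1)
With constant q=0.008, v=0.925926
Sum = 0.06325
NSP = 434225 * 0.06325
= 27464.7244


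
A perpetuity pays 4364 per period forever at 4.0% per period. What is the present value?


PV = PMT / i
= 4364 / 0.04
= 109100.0


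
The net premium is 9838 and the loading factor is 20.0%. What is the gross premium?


Gross = net * (1 + loading)
= 9838 * (1 + 0.2)
= 9838 * 1.2
= 11805.6


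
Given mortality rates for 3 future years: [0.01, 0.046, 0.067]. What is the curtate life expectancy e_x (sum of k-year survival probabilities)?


e_x = sum_{k=1}^{n} k_p_x
k_p_x values:
  1_p_x = 0.99
  2_p_x = 0.94446
  3_p_x = 0.881181
e_x = 2.8156


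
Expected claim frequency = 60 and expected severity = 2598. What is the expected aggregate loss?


E[S] = E[N] * E[X]
= 60 * 2598
= 155880


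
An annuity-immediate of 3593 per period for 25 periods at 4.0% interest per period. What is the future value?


FV = PMT * ((1+i)^n - 1) / i
= 3593 * ((1.04)^25 - 1) / 0.04
= 3593 * (2.665836 - 1) / 0.04
= 149633.7485


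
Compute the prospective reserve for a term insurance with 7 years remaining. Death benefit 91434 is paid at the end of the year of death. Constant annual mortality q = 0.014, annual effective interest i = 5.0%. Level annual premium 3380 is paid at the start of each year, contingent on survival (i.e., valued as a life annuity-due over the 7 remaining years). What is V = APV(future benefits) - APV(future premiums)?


v = 1/(1+i) = 0.952381
APV(future benefits) per unit = sum_{k=0}^{6} k_p_x * q * v^(k+1) = 0.077899
APV(future benefits) = 91434 * 0.077899 = 7122.5745
Life annuity-due factor ä_{x:7} = sum_{k=0}^{6} k_p_x * v^k = 5.84239
APV(future premiums) = 3380 * 5.84239 = 19747.2783
V = 7122.5745 - 19747.2783
= -12624.7037


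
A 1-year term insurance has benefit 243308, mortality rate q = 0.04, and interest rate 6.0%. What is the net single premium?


NSP = benefit * q * v
v = 1/(1+i) = 0.943396
NSP = 243308 * 0.04 * 0.943396
= 9181.434


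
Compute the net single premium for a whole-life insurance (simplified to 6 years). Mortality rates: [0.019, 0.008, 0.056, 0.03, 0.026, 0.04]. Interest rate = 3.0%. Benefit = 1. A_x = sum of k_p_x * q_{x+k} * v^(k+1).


v = 0.970874
Year 0: k_p_x=1.0, q=0.019, term=0.018447
Year 1: k_p_x=0.981, q=0.008, term=0.007397
Year 2: k_p_x=0.973152, q=0.056, term=0.049872
Year 3: k_p_x=0.918655, q=0.03, term=0.024486
Year 4: k_p_x=0.891096, q=0.026, term=0.019985
Year 5: k_p_x=0.867927, q=0.04, term=0.029075
A_x = 0.1493


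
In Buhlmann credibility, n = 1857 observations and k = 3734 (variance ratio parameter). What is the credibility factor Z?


Z = n / (n + k)
= 1857 / (1857 + 3734)
= 1857 / 5591
= 0.3321


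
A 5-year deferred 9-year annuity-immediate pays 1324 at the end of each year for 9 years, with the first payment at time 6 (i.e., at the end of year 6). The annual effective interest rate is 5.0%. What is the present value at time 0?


PV at time 5 of the 9-year annuity-immediate:
a_n = 1324 * (1-(1+0.05)^(-9))/0.05 = 9410.7559
Discount back 5 years to time 0:
PV = 9410.7559 * (1+0.05)^(-5)
= 9410.7559 * 0.783526
= 7373.5735


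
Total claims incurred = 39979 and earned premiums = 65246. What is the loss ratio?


Loss ratio = claims / premiums
= 39979 / 65246
= 0.6127


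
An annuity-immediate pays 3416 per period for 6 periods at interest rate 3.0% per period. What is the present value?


PV = PMT * (1 - (1+i)^(-n)) / i
= 3416 * (1 - (1+0.03)^(-6)) / 0.03
= 3416 * (1 - 0.837484) / 0.03
= 3416 * 5.417191
= 18505.126


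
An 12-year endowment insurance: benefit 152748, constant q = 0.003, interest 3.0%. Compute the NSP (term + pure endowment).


Term component = 4491.5871
Pure endowment = 12_p_x * v^12 * benefit = 0.964588 * 0.70138 * 152748 = 103340.5422
NSP = 107832.1293


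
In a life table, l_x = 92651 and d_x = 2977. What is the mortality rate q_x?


q_x = d_x / l_x
= 2977 / 92651
= 0.0321


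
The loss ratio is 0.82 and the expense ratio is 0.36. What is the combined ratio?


Combined ratio = loss ratio + expense ratio
= 0.82 + 0.36
= 1.18


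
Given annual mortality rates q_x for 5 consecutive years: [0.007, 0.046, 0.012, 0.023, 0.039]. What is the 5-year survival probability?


p_k = 1 - q_k for each year
Survival = product of (1 - q_k)
= 0.993 * 0.954 * 0.988 * 0.977 * 0.961
= 0.8788


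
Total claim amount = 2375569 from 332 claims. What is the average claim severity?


severity = total / number
= 2375569 / 332
= 7155.3283


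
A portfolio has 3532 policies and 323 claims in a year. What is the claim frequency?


frequency = claims / policies
= 323 / 3532
= 0.0914


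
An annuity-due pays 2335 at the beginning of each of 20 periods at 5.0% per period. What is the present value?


PV_due = PMT * (1-(1+i)^(-n))/i * (1+i)
PV_immediate = 29099.2611
PV_due = 29099.2611 * 1.05
= 30554.2242


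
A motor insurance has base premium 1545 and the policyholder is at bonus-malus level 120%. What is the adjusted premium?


adjusted = base * BM_level / 100
= 1545 * 120 / 100
= 1545 * 1.2
= 1854.0


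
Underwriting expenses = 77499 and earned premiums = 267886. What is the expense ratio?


Expense ratio = expenses / premiums
= 77499 / 267886
= 0.2893


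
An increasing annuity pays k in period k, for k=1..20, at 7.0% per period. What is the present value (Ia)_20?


(Ia)_n = sum_{k=1}^{n} k * v^k, v = 1/(1+i)
v = 0.934579
Sum computed term by term:
(Ia)_20 = 88.1031


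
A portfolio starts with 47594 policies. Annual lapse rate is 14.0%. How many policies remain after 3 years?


remaining = initial * (1 - lapse)^years
= 47594 * (1 - 0.14)^3
= 47594 * 0.636056
= 30272.4493


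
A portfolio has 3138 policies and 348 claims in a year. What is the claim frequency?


frequency = claims / policies
= 348 / 3138
= 0.1109


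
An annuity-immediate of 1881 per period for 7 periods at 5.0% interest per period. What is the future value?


FV = PMT * ((1+i)^n - 1) / i
= 1881 * ((1.05)^7 - 1) / 0.05
= 1881 * (1.4071 - 1) / 0.05
= 15315.1179


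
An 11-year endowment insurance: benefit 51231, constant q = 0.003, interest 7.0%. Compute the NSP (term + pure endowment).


Term component = 1137.6486
Pure endowment = 11_p_x * v^11 * benefit = 0.967491 * 0.475093 * 51231 = 23548.2165
NSP = 24685.8651


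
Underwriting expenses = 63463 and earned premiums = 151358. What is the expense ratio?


Expense ratio = expenses / premiums
= 63463 / 151358
= 0.4193


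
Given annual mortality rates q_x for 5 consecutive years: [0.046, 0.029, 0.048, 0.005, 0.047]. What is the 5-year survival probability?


p_k = 1 - q_k for each year
Survival = product of (1 - q_k)
= 0.954 * 0.971 * 0.952 * 0.995 * 0.953
= 0.8362


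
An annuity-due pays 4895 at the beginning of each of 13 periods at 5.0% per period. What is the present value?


PV_due = PMT * (1-(1+i)^(-n))/i * (1+i)
PV_immediate = 45981.5398
PV_due = 45981.5398 * 1.05
= 48280.6168


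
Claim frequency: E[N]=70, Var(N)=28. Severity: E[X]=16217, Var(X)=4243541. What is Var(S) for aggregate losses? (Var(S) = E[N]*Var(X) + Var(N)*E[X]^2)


Var(S) = E[N]*Var(X) + Var(N)*E[X]^2
= 70*4243541 + 28*16217^2
= 297047870 + 7363750492
= 7.6608e+09


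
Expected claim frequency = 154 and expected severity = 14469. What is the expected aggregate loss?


E[S] = E[N] * E[X]
= 154 * 14469
= 2.2282e+06


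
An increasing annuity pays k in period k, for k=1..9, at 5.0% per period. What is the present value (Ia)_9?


(Ia)_n = sum_{k=1}^{n} k * v^k, v = 1/(1+i)
v = 0.952381
Sum computed term by term:
(Ia)_9 = 33.2347


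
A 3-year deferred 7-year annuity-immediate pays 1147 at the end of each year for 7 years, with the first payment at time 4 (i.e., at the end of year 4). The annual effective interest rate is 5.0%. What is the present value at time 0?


PV at time 3 of the 7-year annuity-immediate:
a_n = 1147 * (1-(1+0.05)^(-7))/0.05 = 6636.9703
Discount back 3 years to time 0:
PV = 6636.9703 * (1+0.05)^(-3)
= 6636.9703 * 0.863838
= 5733.2645


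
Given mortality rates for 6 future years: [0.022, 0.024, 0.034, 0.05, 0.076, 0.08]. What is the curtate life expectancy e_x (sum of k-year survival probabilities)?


e_x = sum_{k=1}^{n} k_p_x
k_p_x values:
  1_p_x = 0.978
  2_p_x = 0.954528
  3_p_x = 0.922074
  4_p_x = 0.87597
  5_p_x = 0.809397
  6_p_x = 0.744645
e_x = 5.2846


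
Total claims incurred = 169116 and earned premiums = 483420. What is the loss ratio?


Loss ratio = claims / premiums
= 169116 / 483420
= 0.3498


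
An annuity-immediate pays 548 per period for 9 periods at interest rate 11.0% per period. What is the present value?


PV = PMT * (1 - (1+i)^(-n)) / i
= 548 * (1 - (1+0.11)^(-9)) / 0.11
= 548 * (1 - 0.390925) / 0.11
= 548 * 5.537048
= 3034.302


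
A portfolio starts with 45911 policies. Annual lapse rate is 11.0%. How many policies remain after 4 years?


remaining = initial * (1 - lapse)^years
= 45911 * (1 - 0.11)^4
= 45911 * 0.627422
= 28805.5903


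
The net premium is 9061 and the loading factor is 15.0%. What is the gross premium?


Gross = net * (1 + loading)
= 9061 * (1 + 0.15)
= 9061 * 1.15
= 10420.15


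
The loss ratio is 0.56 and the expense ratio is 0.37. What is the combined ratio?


Combined ratio = loss ratio + expense ratio
= 0.56 + 0.37
= 0.93


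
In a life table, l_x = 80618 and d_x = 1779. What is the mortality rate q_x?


q_x = d_x / l_x
= 1779 / 80618
= 0.0221


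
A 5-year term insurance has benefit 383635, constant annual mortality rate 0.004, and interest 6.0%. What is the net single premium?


NSP = benefit * sum_{k=0}^{n-1} k_p_x * q * v^(k+1)
With constant q=0.004, v=0.943396
Sum = 0.016723
NSP = 383635 * 0.016723
= 6415.5259
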